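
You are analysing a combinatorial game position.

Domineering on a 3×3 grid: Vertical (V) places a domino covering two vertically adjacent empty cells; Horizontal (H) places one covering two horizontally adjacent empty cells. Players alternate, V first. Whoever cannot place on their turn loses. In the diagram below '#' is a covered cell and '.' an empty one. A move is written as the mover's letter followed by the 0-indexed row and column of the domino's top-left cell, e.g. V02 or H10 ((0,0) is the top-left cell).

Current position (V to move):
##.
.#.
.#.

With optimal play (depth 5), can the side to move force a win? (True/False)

ply 1, V at ##./.#./.#. | V02=+1→###/.##/.#.*; V10=+1→##./##./##.; V12=+1→##./.##/.##
ply 2: ###/.##/.#. is terminal -1 (H); from ##./.#./.#. depth 5

V winning at [##./.#./.#.]: True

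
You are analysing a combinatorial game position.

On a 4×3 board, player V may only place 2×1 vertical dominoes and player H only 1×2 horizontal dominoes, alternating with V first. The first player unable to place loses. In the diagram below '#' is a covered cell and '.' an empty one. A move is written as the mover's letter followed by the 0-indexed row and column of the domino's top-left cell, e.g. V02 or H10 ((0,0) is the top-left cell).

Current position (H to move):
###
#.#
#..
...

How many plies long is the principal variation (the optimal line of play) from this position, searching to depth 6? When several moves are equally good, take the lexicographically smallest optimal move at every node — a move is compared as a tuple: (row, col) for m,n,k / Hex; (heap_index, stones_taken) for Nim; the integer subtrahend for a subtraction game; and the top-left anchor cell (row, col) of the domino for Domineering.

[###/#.#/#../...] H move#1: H21:+1/###/#.#/###/...*, H30:-1/###/#.#/#../##., H31:-1/###/#.#/#../.##
[###/#.#/###/...] end (terminal -1, V#2); searched ###/#.#/#../... to 6

PV length from [###/#.#/#../...]: 1 ply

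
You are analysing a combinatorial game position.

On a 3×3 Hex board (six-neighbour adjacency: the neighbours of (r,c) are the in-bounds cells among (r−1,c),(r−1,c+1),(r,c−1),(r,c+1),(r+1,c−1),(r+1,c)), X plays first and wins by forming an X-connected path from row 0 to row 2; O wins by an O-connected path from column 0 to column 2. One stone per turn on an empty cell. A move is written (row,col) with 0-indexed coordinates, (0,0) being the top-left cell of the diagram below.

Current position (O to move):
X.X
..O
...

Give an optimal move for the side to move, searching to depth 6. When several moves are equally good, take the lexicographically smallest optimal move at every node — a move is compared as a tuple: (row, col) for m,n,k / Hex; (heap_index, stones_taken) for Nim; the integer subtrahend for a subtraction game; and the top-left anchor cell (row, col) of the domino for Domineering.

[X.X/..O/...] O move#1: (0,1):-1/XOX/..O/..., (1,0):-1/X.X/O.O/..., (1,1):+1/X.X/.OO/...*, (2,0):+1/X.X/..O/O.., (2,1):-1/X.X/..O/.O., (2,2):-1/X.X/..O/..O
[X.X/.OO/...] X move#2: (0,1):-1/XXX/.OO/...*, (1,0):-1/X.X/XOO/..., (2,0):-1/X.X/.OO/X.., (2,1):-1/X.X/.OO/.X., (2,2):-1/X.X/.OO/..X
[XXX/.OO/...] O move#3: (1,0):+1/XXX/OOO/...*, (2,0):+1/XXX/.OO/O.., (2,1):+1/XXX/.OO/.O., (2,2):+1/XXX/.OO/..O
[XXX/OOO/...] end (terminal -1, X#4); searched X.X/..O/... to 6

O's best at [X.X/..O/...]: (1,1)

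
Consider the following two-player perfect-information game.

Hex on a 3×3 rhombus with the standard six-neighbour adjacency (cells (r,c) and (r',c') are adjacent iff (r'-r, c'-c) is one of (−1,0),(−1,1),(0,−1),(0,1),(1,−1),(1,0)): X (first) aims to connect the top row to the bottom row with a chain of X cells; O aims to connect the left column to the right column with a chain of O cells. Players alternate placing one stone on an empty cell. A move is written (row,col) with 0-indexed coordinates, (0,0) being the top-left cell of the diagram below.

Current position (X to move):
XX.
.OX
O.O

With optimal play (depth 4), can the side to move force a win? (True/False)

X winning at [XX./.OX/O.O]: False

p1 X@[XX./.OX/O.O]: (0,2)[XXX/.OX/O.O]-1* (1,0)[XX./XOX/O.O]-1 (2,1)[XX./.OX/OXO]-1
p2 O@[XXX/.OX/O.O]: (1,0)[XXX/OOX/O.O]-1 (2,1)[XXX/.OX/OOO]+1*
p3 X@[XXX/.OX/OOO] terminal -1; root [XX./.OX/O.O] d4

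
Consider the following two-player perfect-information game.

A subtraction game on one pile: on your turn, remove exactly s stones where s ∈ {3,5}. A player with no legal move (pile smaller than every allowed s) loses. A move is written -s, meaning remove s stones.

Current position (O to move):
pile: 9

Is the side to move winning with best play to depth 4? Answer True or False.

O winning at [9]: False

[9] O move#1: -3:-1/6*, -5:-1/4
[6] X move#2: -3:-1/3, -5:+1/1*
[1] end (terminal -1, O#3); searched 9 to 4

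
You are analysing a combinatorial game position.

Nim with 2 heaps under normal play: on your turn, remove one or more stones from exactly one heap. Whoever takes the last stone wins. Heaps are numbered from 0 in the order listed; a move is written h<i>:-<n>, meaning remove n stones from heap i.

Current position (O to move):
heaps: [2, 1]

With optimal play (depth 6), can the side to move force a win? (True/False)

[(2,1)] O move#1: h0:-1:+1/(1,1)*, h0:-2:-1/(0,1), h1:-1:-1/(2,0)
[(1,1)] X move#2: h0:-1:-1/(0,1)*, h1:-1:-1/(1,0)
[(0,1)] O move#3: h1:-1:+1/(0,0)*
[(0,0)] end (terminal -1, X#4); searched (2,1) to 6

O winning at [(2,1)]: True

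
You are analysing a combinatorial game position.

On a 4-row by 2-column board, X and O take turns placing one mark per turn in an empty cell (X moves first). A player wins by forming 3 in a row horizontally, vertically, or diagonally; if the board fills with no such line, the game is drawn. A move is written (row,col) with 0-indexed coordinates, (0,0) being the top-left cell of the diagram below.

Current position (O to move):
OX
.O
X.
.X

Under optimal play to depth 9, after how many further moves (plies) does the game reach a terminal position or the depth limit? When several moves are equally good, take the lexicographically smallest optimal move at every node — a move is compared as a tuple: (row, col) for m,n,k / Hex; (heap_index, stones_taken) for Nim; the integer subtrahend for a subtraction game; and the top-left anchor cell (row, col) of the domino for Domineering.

ply 1, O at OX/.O/X./.X | (1,0)=+0→OX/OO/X./.X*; (2,1)=+0→OX/.O/XO/.X; (3,0)=+0→OX/.O/X./OX
ply 2, X at OX/OO/X./.X | (2,1)=+0→OX/OO/XX/.X*; (3,0)=+0→OX/OO/X./XX
ply 3, O at OX/OO/XX/.X | (3,0)=+0→OX/OO/XX/OX*
ply 4: OX/OO/XX/OX is terminal +0 (X); from OX/.O/X./.X depth 9

PV length from [OX/.O/X./.X]: 3 plies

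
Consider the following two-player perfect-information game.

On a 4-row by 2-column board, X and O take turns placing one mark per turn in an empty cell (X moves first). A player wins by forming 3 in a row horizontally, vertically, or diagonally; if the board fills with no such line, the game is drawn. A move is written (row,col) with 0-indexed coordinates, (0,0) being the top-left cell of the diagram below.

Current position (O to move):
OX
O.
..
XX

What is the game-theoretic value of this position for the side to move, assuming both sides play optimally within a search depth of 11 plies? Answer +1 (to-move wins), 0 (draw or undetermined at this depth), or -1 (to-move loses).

value(OX/O./../XX, O) = +1

p1 O@[OX/O./../XX]: (1,1)[OX/OO/../XX]+0 (2,0)[OX/O./O./XX]+1* (2,1)[OX/O./.O/XX]+0
p2 X@[OX/O./O./XX] terminal -1; root [OX/O./../XX] d11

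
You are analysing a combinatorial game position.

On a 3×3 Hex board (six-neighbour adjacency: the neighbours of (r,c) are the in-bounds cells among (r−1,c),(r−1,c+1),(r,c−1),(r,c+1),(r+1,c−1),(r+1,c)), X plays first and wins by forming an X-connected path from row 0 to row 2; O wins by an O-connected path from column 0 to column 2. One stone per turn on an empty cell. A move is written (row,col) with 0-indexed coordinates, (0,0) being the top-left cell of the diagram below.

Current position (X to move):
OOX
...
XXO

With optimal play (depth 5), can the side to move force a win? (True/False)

[OOX/.../XXO] X move#1: (1,0):+1/OOX/X../XXO*, (1,1):+1/OOX/.X./XXO, (1,2):+1/OOX/..X/XXO
[OOX/X../XXO] O move#2: (1,1):-1/OOX/XO./XXO*, (1,2):-1/OOX/X.O/XXO
[OOX/XO./XXO] X move#3: (1,2):+1/OOX/XOX/XXO*
[OOX/XOX/XXO] end (terminal -1, O#4); searched OOX/.../XXO to 5

X winning at [OOX/.../XXO]: True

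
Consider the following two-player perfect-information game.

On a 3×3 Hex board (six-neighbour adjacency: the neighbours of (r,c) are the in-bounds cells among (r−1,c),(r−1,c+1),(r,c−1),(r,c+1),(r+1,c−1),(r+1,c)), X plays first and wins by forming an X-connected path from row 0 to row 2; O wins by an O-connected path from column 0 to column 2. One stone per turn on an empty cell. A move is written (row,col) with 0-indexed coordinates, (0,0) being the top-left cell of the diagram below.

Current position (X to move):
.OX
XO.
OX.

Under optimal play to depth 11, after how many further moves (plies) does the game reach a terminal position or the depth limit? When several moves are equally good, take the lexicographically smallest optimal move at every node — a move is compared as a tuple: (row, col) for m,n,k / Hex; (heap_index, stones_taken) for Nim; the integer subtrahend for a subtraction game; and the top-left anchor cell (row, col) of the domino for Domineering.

[.OX/XO./OX.] X move#1: (0,0):-1/XOX/XO./OX., (1,2):+1/.OX/XOX/OX.*, (2,2):-1/.OX/XO./OXX
[.OX/XOX/OX.] end (terminal -1, O#2); searched .OX/XO./OX. to 11

PV length from [.OX/XO./OX.]: 1 ply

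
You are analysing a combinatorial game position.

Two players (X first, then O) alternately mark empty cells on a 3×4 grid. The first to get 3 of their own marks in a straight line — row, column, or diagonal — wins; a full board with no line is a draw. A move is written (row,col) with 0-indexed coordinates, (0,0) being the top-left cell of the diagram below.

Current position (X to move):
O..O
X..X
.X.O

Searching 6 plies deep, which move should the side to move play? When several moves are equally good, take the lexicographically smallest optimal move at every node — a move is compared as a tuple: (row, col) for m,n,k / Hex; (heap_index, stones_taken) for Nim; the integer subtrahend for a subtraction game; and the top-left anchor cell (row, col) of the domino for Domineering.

X's best at [O..O/X..X/.X.O]: (1,1)

p1 X@[O..O/X..X/.X.O]: (0,1)[OX.O/X..X/.X.O]+0 (0,2)[O.XO/X..X/.X.O]+0 (1,1)[O..O/XX.X/.X.O]+1* (1,2)[O..O/X.XX/.X.O]+1 (2,0)[O..O/X..X/XX.O]+1 (2,2)[O..O/X..X/.XXO]+1
p2 O@[O..O/XX.X/.X.O]: (0,1)[OO.O/XX.X/.X.O]-1* (0,2)[O.OO/XX.X/.X.O]-1 (1,2)[O..O/XXOX/.X.O]-1 (2,0)[O..O/XX.X/OX.O]-1 (2,2)[O..O/XX.X/.XOO]-1
p3 X@[OO.O/XX.X/.X.O]: (0,2)[OOXO/XX.X/.X.O]-1 (1,2)[OO.O/XXXX/.X.O]+1* (2,0)[OO.O/XX.X/XX.O]-1 (2,2)[OO.O/XX.X/.XXO]-1
p4 O@[OO.O/XXXX/.X.O] terminal -1; root [O..O/X..X/.X.O] d6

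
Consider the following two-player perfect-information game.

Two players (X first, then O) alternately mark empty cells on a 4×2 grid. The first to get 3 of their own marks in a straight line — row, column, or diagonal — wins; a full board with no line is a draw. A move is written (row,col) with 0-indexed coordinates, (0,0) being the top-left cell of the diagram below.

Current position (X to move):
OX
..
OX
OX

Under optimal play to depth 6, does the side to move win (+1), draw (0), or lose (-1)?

value(OX/../OX/OX, X) = +1

ply 1, X at OX/../OX/OX | (1,0)=+0→OX/X./OX/OX; (1,1)=+1→OX/.X/OX/OX*
ply 2: OX/.X/OX/OX is terminal -1 (O); from OX/../OX/OX depth 6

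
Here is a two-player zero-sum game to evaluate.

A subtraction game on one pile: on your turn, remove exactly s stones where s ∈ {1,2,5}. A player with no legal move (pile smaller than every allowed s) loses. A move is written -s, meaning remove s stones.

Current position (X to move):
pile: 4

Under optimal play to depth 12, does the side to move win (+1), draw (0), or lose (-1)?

value(4, X) = +1

p1 X@[4]: -1[3]+1* -2[2]-1
p2 O@[3]: -1[2]-1* -2[1]-1
p3 X@[2]: -1[1]-1 -2[0]+1*
p4 O@[0] terminal -1; root [4] d12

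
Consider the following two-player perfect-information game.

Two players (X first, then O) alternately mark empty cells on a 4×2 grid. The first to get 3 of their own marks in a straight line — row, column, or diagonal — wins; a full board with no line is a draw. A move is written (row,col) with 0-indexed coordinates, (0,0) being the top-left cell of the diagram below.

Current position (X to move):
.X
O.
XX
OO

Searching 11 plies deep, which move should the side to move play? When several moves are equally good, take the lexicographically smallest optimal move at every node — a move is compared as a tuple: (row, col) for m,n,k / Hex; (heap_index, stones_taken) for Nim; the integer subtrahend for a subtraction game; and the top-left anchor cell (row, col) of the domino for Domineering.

X's best at [.X/O./XX/OO]: (1,1)

ply 1, X at .X/O./XX/OO | (0,0)=+0→XX/O./XX/OO; (1,1)=+1→.X/OX/XX/OO*
ply 2: .X/OX/XX/OO is terminal -1 (O); from .X/O./XX/OO depth 11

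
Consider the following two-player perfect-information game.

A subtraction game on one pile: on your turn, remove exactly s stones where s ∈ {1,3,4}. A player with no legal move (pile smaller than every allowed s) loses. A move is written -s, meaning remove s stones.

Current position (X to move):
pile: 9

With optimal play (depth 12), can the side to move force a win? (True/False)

X winning at [9]: False

[9] X move#1: -1:-1/8*, -3:-1/6, -4:-1/5
[8] O move#2: -1:+1/7*, -3:-1/5, -4:-1/4
[7] X move#3: -1:-1/6*, -3:-1/4, -4:-1/3
[6] O move#4: -1:-1/5, -3:-1/3, -4:+1/2*
[2] X move#5: -1:-1/1*
[1] O move#6: -1:+1/0*
[0] end (terminal -1, X#7); searched 9 to 12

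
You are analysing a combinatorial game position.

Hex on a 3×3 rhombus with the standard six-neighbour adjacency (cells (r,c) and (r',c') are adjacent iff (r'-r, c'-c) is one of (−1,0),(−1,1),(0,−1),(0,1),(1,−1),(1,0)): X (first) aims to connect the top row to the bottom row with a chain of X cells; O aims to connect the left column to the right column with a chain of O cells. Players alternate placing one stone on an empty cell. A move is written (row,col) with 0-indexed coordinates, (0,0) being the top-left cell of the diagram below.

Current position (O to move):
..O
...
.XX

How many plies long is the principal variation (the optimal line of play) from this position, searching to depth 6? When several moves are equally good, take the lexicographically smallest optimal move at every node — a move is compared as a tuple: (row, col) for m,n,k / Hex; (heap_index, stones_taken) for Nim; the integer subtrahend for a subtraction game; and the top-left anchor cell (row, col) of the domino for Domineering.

PV length from [..O/.../.XX]: 5 plies

[..O/.../.XX] O move#1: (0,0):+1/O.O/.../.XX*, (0,1):+1/.OO/.../.XX, (1,0):+1/..O/O../.XX, (1,1):+1/..O/.O./.XX, (1,2):-1/..O/..O/.XX, (2,0):+1/..O/.../OXX
[O.O/.../.XX] X move#2: (0,1):-1/OXO/.../.XX*, (1,0):-1/O.O/X../.XX, (1,1):-1/O.O/.X./.XX, (1,2):-1/O.O/..X/.XX, (2,0):-1/O.O/.../XXX
[OXO/.../.XX] O move#3: (1,0):-1/OXO/O../.XX, (1,1):+1/OXO/.O./.XX*, (1,2):-1/OXO/..O/.XX, (2,0):-1/OXO/.../OXX
[OXO/.O./.XX] X move#4: (1,0):-1/OXO/XO./.XX*, (1,2):-1/OXO/.OX/.XX, (2,0):-1/OXO/.O./XXX
[OXO/XO./.XX] O move#5: (1,2):-1/OXO/XOO/.XX, (2,0):+1/OXO/XO./OXX*
[OXO/XO./OXX] end (terminal -1, X#6); searched ..O/.../.XX to 6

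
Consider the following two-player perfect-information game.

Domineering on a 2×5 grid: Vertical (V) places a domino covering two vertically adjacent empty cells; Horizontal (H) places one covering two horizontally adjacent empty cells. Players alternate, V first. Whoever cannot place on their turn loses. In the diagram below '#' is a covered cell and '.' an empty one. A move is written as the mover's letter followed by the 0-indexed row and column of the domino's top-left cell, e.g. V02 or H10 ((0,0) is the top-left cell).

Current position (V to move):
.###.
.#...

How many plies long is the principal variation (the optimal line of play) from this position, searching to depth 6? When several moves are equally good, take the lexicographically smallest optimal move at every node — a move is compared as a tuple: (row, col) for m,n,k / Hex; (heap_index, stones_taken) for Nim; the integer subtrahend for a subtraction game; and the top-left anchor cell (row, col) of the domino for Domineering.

p1 V@[.###./.#...]: V00[####./##...]-1 V04[.####/.#..#]+1*
p2 H@[.####/.#..#]: H12[.####/.####]-1*
p3 V@[.####/.####]: V00[#####/#####]+1*
p4 H@[#####/#####] terminal -1; root [.###./.#...] d6

PV length from [.###./.#...]: 3 plies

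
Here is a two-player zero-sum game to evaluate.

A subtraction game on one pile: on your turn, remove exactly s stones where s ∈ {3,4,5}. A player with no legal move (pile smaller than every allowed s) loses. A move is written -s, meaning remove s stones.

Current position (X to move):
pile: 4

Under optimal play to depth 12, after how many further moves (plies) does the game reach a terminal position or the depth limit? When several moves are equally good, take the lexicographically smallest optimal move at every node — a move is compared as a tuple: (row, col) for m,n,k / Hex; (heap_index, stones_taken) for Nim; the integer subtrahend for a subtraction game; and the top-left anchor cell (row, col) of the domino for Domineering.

PV length from [4]: 1 ply

p1 X@[4]: -3[1]+1* -4[0]+1
p2 O@[1] terminal -1; root [4] d12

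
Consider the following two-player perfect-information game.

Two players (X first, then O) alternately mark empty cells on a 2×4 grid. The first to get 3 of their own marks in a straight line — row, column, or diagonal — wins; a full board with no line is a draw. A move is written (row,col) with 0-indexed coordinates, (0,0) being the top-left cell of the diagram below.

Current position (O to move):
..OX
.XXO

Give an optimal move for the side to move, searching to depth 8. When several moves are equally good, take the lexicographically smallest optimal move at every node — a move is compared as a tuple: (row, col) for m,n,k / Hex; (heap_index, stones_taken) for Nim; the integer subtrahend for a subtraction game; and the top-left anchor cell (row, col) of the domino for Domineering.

p1 O@[..OX/.XXO]: (0,0)[O.OX/.XXO]-1 (0,1)[.OOX/.XXO]-1 (1,0)[..OX/OXXO]+0*
p2 X@[..OX/OXXO]: (0,0)[X.OX/OXXO]+0* (0,1)[.XOX/OXXO]+0
p3 O@[X.OX/OXXO]: (0,1)[XOOX/OXXO]+0*
p4 X@[XOOX/OXXO] terminal +0; root [..OX/.XXO] d8

O's best at [..OX/.XXO]: (1,0)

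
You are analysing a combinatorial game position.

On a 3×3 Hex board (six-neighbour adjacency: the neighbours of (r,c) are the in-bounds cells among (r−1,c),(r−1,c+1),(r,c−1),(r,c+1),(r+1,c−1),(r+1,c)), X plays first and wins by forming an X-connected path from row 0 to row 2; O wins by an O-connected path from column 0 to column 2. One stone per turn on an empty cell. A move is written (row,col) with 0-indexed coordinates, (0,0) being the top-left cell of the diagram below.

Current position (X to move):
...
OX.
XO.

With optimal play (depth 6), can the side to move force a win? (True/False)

p1 X@[.../OX./XO.]: (0,0)[X../OX./XO.]+1* (0,1)[.X./OX./XO.]+1 (0,2)[..X/OX./XO.]+1 (1,2)[.../OXX/XO.]+1 (2,2)[.../OX./XOX]+1
p2 O@[X../OX./XO.]: (0,1)[XO./OX./XO.]-1* (0,2)[X.O/OX./XO.]-1 (1,2)[X../OXO/XO.]-1 (2,2)[X../OX./XOO]-1
p3 X@[XO./OX./XO.]: (0,2)[XOX/OX./XO.]+1* (1,2)[XO./OXX/XO.]-1 (2,2)[XO./OX./XOX]-1
p4 O@[XOX/OX./XO.] terminal -1; root [.../OX./XO.] d6

X winning at [.../OX./XO.]: True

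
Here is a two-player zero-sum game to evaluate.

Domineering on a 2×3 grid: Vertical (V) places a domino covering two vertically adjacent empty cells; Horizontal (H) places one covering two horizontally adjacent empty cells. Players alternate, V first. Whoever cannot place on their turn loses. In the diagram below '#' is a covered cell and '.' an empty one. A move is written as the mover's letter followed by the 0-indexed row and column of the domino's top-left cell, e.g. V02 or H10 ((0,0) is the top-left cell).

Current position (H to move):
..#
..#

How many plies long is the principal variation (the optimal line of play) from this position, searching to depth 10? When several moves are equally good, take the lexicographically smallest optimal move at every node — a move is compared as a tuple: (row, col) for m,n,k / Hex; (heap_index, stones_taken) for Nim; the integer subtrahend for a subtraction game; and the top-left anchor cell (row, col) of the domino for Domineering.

PV length from [..#/..#]: 1 ply

p1 H@[..#/..#]: H00[###/..#]+1* H10[..#/###]+1
p2 V@[###/..#] terminal -1; root [..#/..#] d10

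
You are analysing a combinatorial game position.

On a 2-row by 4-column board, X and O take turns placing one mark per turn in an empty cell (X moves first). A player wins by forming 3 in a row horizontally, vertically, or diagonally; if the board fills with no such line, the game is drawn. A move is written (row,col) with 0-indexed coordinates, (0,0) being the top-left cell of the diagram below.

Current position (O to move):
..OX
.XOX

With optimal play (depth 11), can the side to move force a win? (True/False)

[..OX/.XOX] O move#1: (0,0):+0/O.OX/.XOX*, (0,1):+0/.OOX/.XOX, (1,0):+0/..OX/OXOX
[O.OX/.XOX] X move#2: (0,1):+0/OXOX/.XOX*, (1,0):-1/O.OX/XXOX
[OXOX/.XOX] O move#3: (1,0):+0/OXOX/OXOX*
[OXOX/OXOX] end (terminal +0, X#4); searched ..OX/.XOX to 11

O winning at [..OX/.XOX]: False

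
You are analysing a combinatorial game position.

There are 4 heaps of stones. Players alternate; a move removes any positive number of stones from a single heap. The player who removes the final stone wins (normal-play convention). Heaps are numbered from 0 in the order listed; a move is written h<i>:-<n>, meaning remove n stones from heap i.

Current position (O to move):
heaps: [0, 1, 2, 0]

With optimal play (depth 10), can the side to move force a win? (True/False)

O winning at [(0,1,2,0)]: True

ply 1, O at (0,1,2,0) | h1:-1=-1→(0,0,2,0); h2:-1=+1→(0,1,1,0)*; h2:-2=-1→(0,1,0,0)
ply 2, X at (0,1,1,0) | h1:-1=-1→(0,0,1,0)*; h2:-1=-1→(0,1,0,0)
ply 3, O at (0,0,1,0) | h2:-1=+1→(0,0,0,0)*
ply 4: (0,0,0,0) is terminal -1 (X); from (0,1,2,0) depth 10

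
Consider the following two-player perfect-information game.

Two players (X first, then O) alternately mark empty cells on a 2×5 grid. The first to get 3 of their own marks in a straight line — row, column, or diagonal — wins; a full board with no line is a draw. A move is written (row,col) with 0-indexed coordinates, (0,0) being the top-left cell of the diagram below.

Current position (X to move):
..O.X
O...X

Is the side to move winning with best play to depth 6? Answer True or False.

ply 1, X at ..O.X/O...X | (0,0)=+0→X.O.X/O...X*; (0,1)=+0→.XO.X/O...X; (0,3)=+0→..OXX/O...X; (1,1)=-1→..O.X/OX..X; (1,2)=+0→..O.X/O.X.X; (1,3)=-1→..O.X/O..XX
ply 2, O at X.O.X/O...X | (0,1)=+0→XOO.X/O...X*; (0,3)=+0→X.OOX/O...X; (1,1)=+0→X.O.X/OO..X; (1,2)=+0→X.O.X/O.O.X; (1,3)=+0→X.O.X/O..OX
ply 3, X at XOO.X/O...X | (0,3)=+0→XOOXX/O...X*; (1,1)=-1→XOO.X/OX..X; (1,2)=-1→XOO.X/O.X.X; (1,3)=-1→XOO.X/O..XX
ply 4, O at XOOXX/O...X | (1,1)=+0→XOOXX/OO..X*; (1,2)=+0→XOOXX/O.O.X; (1,3)=+0→XOOXX/O..OX
ply 5, X at XOOXX/OO..X | (1,2)=+0→XOOXX/OOX.X*; (1,3)=-1→XOOXX/OO.XX
ply 6, O at XOOXX/OOX.X | (1,3)=+0→XOOXX/OOXOX*
ply 7: XOOXX/OOXOX is terminal +0 (X); from ..O.X/O...X depth 6

X winning at [..O.X/O...X]: False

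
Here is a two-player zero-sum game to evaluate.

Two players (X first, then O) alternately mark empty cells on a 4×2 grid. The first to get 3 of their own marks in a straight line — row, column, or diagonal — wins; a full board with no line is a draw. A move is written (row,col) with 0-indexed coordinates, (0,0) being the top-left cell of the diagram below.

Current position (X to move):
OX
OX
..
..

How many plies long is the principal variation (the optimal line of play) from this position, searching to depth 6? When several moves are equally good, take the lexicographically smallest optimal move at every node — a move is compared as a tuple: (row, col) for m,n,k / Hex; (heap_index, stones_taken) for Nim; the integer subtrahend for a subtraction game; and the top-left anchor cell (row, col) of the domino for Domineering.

PV length from [OX/OX/../..]: 1 ply

[OX/OX/../..] X move#1: (2,0):+0/OX/OX/X./.., (2,1):+1/OX/OX/.X/..*, (3,0):-1/OX/OX/../X., (3,1):-1/OX/OX/../.X
[OX/OX/.X/..] end (terminal -1, O#2); searched OX/OX/../.. to 6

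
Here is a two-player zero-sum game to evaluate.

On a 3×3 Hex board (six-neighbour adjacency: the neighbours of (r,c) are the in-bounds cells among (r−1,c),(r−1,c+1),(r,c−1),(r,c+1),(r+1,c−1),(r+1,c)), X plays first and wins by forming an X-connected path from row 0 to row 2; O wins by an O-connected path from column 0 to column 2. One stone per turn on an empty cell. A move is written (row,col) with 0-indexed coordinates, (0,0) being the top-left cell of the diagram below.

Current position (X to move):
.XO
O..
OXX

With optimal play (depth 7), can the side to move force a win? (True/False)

X winning at [.XO/O../OXX]: True

[.XO/O../OXX] X move#1: (0,0):-1/XXO/O../OXX, (1,1):+1/.XO/OX./OXX*, (1,2):-1/.XO/O.X/OXX
[.XO/OX./OXX] end (terminal -1, O#2); searched .XO/O../OXX to 7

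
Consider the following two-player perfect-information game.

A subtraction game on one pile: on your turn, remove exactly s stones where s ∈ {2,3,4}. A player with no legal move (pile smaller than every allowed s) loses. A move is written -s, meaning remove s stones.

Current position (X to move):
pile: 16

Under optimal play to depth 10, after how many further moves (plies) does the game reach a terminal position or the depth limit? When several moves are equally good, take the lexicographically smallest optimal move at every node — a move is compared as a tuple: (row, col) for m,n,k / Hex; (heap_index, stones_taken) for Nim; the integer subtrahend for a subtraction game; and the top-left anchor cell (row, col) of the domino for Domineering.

PV length from [16]: 5 plies

p1 X@[16]: -2[14]-1 -3[13]+1* -4[12]+1
p2 O@[13]: -2[11]-1* -3[10]-1 -4[9]-1
p3 X@[11]: -2[9]-1 -3[8]-1 -4[7]+1*
p4 O@[7]: -2[5]-1* -3[4]-1 -4[3]-1
p5 X@[5]: -2[3]-1 -3[2]-1 -4[1]+1*
p6 O@[1] terminal -1; root [16] d10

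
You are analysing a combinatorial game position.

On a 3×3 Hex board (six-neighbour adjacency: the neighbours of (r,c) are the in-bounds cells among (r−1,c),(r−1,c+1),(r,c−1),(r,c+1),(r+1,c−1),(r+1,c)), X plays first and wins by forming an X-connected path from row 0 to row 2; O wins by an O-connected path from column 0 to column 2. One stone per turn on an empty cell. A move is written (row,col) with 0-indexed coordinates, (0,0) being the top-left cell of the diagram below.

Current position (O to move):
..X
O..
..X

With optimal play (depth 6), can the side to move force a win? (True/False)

O winning at [..X/O../..X]: False

ply 1, O at ..X/O../..X | (0,0)=-1→O.X/O../..X*; (0,1)=-1→.OX/O../..X; (1,1)=-1→..X/OO./..X; (1,2)=-1→..X/O.O/..X; (2,0)=-1→..X/O../O.X; (2,1)=-1→..X/O../.OX
ply 2, X at O.X/O../..X | (0,1)=+1→OXX/O../..X*; (1,1)=+1→O.X/OX./..X; (1,2)=+1→O.X/O.X/..X; (2,0)=+1→O.X/O../X.X; (2,1)=+1→O.X/O../.XX
ply 3, O at OXX/O../..X | (1,1)=-1→OXX/OO./..X*; (1,2)=-1→OXX/O.O/..X; (2,0)=-1→OXX/O../O.X; (2,1)=-1→OXX/O../.OX
ply 4, X at OXX/OO./..X | (1,2)=+1→OXX/OOX/..X*; (2,0)=-1→OXX/OO./X.X; (2,1)=-1→OXX/OO./.XX
ply 5: OXX/OOX/..X is terminal -1 (O); from ..X/O../..X depth 6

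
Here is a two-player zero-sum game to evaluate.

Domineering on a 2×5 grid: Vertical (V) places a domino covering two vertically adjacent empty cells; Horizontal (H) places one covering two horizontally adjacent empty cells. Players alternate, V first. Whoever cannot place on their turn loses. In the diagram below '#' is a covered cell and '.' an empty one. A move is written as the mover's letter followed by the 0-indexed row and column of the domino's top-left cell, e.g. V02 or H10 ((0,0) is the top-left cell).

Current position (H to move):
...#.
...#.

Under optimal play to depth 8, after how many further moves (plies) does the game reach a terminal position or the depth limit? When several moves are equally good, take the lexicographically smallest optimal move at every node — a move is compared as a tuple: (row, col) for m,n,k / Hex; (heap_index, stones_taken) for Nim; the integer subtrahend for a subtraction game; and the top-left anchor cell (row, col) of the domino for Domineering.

[...#./...#.] H move#1: H00:-1/##.#./...#.*, H01:-1/.###./...#., H10:-1/...#./##.#., H11:-1/...#./.###.
[##.#./...#.] V move#2: V02:+1/####./..##.*, V04:-1/##.##/...##
[####./..##.] H move#3: H10:-1/####./####.*
[####./####.] V move#4: V04:+1/#####/#####*
[#####/#####] end (terminal -1, H#5); searched ...#./...#. to 8

PV length from [...#./...#.]: 4 plies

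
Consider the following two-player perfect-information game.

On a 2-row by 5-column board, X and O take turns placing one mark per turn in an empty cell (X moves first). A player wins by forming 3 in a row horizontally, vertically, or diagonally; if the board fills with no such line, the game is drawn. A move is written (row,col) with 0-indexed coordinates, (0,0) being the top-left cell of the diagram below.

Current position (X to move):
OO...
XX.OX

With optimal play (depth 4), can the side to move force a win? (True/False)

ply 1, X at OO.../XX.OX | (0,2)=+0→OOX../XX.OX; (0,3)=-1→OO.X./XX.OX; (0,4)=-1→OO..X/XX.OX; (1,2)=+1→OO.../XXXOX*
ply 2: OO.../XXXOX is terminal -1 (O); from OO.../XX.OX depth 4

X winning at [OO.../XX.OX]: True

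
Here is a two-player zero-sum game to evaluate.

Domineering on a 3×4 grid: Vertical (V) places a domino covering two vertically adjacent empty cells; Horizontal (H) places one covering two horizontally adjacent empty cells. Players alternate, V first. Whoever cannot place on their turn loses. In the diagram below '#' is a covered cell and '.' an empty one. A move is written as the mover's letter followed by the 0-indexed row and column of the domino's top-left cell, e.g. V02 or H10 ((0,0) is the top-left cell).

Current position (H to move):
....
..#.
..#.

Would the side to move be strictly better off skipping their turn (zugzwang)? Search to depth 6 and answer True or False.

p1 H@[..../..#./..#.]: H00[##../..#./..#.]-1 H01[.##./..#./..#.]-1 H02[..##/..#./..#.]-1 H10[..../###./..#.]+1* H20[..../..#./###.]-1
p2 V@[..../###./..#.]: V03[...#/####/..#.]-1* V13[..../####/..##]-1
p3 H@[...#/####/..#.]: H00[##.#/####/..#.]+1* H01[.###/####/..#.]+1 H20[...#/####/###.]+1
p4 V@[##.#/####/..#.] terminal -1; root [..../..#./..#.] d6
if H skipped the turn, V would face:
~ p1 V@[..../..#./..#.]: V00[#.../#.#./..#.]+1* V01[.#../.##./..#.]+1 V03[...#/..##/..#.]-1 V10[..../#.#./#.#.]+1 V11[..../.##./.##.]+1 V13[..../..##/..##]-1
~ p2 H@[#.../#.#./..#.]: H01[###./#.#./..#.]-1* H02[#.##/#.#./..#.]-1 H20[#.../#.#./###.]-1
~ p3 V@[###./#.#./..#.]: V03[####/#.##/..#.]-1 V11[###./###./.##.]+1* V13[###./#.##/..##]-1
~ p4 H@[###./###./.##.] terminal -1; root [..../..#./..#.] d6
compare (H): move=+1 vs pass=-1

zugzwang(..../..#./..#., H) = False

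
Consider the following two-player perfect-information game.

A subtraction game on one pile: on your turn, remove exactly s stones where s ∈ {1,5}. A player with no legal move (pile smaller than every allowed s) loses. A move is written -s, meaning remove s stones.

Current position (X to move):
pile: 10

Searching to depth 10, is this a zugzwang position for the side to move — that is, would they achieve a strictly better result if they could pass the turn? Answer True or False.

[10] X move#1: -1:-1/9*, -5:-1/5
[9] O move#2: -1:+1/8*, -5:+1/4
[8] X move#3: -1:-1/7*, -5:-1/3
[7] O move#4: -1:+1/6*, -5:+1/2
[6] X move#5: -1:-1/5*, -5:-1/1
[5] O move#6: -1:+1/4*, -5:+1/0
[4] X move#7: -1:-1/3*
[3] O move#8: -1:+1/2*
[2] X move#9: -1:-1/1*
[1] O move#10: -1:+1/0*
[0] end (terminal -1, X#11); searched 10 to 10
pass branch (O moves first from the same position):
  | [10] O move#1: -1:-1/9*, -5:-1/5
  | [9] X move#2: -1:+1/8*, -5:+1/4
  | [8] O move#3: -1:-1/7*, -5:-1/3
  | [7] X move#4: -1:+1/6*, -5:+1/2
  | [6] O move#5: -1:-1/5*, -5:-1/1
  | [5] X move#6: -1:+1/4*, -5:+1/0
  | [4] O move#7: -1:-1/3*
  | [3] X move#8: -1:+1/2*
  | [2] O move#9: -1:-1/1*
  | [1] X move#10: -1:+1/0*
  | [0] end (terminal -1, O#11); searched 10 to 10
X moving scores -1; X passing scores +1

zugzwang(10, X) = True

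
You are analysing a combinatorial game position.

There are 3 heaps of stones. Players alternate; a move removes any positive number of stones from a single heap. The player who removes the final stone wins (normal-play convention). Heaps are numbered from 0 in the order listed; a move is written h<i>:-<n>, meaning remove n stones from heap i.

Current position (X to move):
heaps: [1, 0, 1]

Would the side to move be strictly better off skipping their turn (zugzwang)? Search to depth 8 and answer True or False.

ply 1, X at (1,0,1) | h0:-1=-1→(0,0,1)*; h2:-1=-1→(1,0,0)
ply 2, O at (0,0,1) | h2:-1=+1→(0,0,0)*
ply 3: (0,0,0) is terminal -1 (X); from (1,0,1) depth 8
pass branch (O moves first from the same position):
  | ply 1, O at (1,0,1) | h0:-1=-1→(0,0,1)*; h2:-1=-1→(1,0,0)
  | ply 2, X at (0,0,1) | h2:-1=+1→(0,0,0)*
  | ply 3: (0,0,0) is terminal -1 (O); from (1,0,1) depth 8
X moving scores -1; X passing scores +1

zugzwang((1,0,1), X) = True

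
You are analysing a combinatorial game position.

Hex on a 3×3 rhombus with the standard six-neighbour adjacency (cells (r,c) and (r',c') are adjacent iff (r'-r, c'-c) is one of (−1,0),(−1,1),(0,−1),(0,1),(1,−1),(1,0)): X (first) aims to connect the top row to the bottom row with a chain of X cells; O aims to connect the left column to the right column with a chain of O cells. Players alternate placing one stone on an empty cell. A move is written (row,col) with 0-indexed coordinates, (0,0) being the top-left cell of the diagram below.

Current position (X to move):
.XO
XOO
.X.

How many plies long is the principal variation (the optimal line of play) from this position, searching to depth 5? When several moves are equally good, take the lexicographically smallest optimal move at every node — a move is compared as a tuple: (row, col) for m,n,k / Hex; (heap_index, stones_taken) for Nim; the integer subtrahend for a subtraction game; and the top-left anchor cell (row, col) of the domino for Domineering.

p1 X@[.XO/XOO/.X.]: (0,0)[XXO/XOO/.X.]-1 (2,0)[.XO/XOO/XX.]+1* (2,2)[.XO/XOO/.XX]-1
p2 O@[.XO/XOO/XX.] terminal -1; root [.XO/XOO/.X.] d5

PV length from [.XO/XOO/.X.]: 1 ply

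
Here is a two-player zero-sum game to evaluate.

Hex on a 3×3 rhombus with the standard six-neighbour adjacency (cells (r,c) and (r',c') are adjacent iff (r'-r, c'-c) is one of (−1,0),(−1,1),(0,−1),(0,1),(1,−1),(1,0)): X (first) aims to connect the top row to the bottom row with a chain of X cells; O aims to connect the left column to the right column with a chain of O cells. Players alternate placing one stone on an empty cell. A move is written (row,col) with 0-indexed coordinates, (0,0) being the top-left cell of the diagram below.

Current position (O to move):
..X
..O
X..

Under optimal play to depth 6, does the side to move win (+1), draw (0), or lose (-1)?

ply 1, O at ..X/..O/X.. | (0,0)=-1→O.X/..O/X..*; (0,1)=-1→.OX/..O/X..; (1,0)=-1→..X/O.O/X..; (1,1)=-1→..X/.OO/X..; (2,1)=-1→..X/..O/XO.; (2,2)=-1→..X/..O/X.O
ply 2, X at O.X/..O/X.. | (0,1)=+1→OXX/..O/X..*; (1,0)=+1→O.X/X.O/X..; (1,1)=+1→O.X/.XO/X..; (2,1)=-1→O.X/..O/XX.; (2,2)=-1→O.X/..O/X.X
ply 3, O at OXX/..O/X.. | (1,0)=-1→OXX/O.O/X..*; (1,1)=-1→OXX/.OO/X..; (2,1)=-1→OXX/..O/XO.; (2,2)=-1→OXX/..O/X.O
ply 4, X at OXX/O.O/X.. | (1,1)=+1→OXX/OXO/X..*; (2,1)=-1→OXX/O.O/XX.; (2,2)=-1→OXX/O.O/X.X
ply 5: OXX/OXO/X.. is terminal -1 (O); from ..X/..O/X.. depth 6

value(..X/..O/X.., O) = -1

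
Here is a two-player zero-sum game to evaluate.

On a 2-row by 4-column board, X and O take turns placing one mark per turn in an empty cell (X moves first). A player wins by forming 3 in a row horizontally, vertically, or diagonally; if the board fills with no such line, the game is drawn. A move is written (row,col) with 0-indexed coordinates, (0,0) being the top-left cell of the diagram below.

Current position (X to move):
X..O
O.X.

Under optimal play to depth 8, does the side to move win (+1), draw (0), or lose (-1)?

value(X..O/O.X., X) = 0

ply 1, X at X..O/O.X. | (0,1)=+0→XX.O/O.X.*; (0,2)=+0→X.XO/O.X.; (1,1)=+0→X..O/OXX.; (1,3)=+0→X..O/O.XX
ply 2, O at XX.O/O.X. | (0,2)=+0→XXOO/O.X.*; (1,1)=-1→XX.O/OOX.; (1,3)=-1→XX.O/O.XO
ply 3, X at XXOO/O.X. | (1,1)=+0→XXOO/OXX.*; (1,3)=+0→XXOO/O.XX
ply 4, O at XXOO/OXX. | (1,3)=+0→XXOO/OXXO*
ply 5: XXOO/OXXO is terminal +0 (X); from X..O/O.X. depth 8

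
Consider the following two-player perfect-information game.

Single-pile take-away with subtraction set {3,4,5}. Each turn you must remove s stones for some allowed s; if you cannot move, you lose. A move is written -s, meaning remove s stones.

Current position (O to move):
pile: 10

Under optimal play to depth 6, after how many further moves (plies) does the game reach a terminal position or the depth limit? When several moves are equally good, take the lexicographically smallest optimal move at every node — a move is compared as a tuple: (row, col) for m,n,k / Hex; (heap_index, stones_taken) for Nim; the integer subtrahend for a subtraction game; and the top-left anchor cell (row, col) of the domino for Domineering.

[10] O move#1: -3:-1/7*, -4:-1/6, -5:-1/5
[7] X move#2: -3:-1/4, -4:-1/3, -5:+1/2*
[2] end (terminal -1, O#3); searched 10 to 6

PV length from [10]: 2 plies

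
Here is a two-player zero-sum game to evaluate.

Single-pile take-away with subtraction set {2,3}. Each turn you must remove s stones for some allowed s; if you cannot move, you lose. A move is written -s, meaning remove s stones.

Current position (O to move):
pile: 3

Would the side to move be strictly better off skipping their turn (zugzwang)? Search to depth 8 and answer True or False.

zugzwang(3, O) = False

p1 O@[3]: -2[1]+1* -3[0]+1
p2 X@[1] terminal -1; root [3] d8
if O skipped the turn, X would face:
~ p1 X@[3]: -2[1]+1* -3[0]+1
~ p2 O@[1] terminal -1; root [3] d8
compare (O): move=+1 vs pass=-1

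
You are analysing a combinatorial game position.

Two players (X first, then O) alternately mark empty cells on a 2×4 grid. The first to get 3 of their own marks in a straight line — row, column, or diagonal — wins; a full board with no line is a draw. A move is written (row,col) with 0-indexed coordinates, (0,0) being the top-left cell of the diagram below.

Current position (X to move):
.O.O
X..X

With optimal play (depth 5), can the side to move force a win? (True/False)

X winning at [.O.O/X..X]: False

p1 X@[.O.O/X..X]: (0,0)[XO.O/X..X]-1 (0,2)[.OXO/X..X]+0* (1,1)[.O.O/XX.X]-1 (1,2)[.O.O/X.XX]-1
p2 O@[.OXO/X..X]: (0,0)[OOXO/X..X]+0* (1,1)[.OXO/XO.X]+0 (1,2)[.OXO/X.OX]+0
p3 X@[OOXO/X..X]: (1,1)[OOXO/XX.X]+0* (1,2)[OOXO/X.XX]+0
p4 O@[OOXO/XX.X]: (1,2)[OOXO/XXOX]+0*
p5 X@[OOXO/XXOX] terminal +0; root [.O.O/X..X] d5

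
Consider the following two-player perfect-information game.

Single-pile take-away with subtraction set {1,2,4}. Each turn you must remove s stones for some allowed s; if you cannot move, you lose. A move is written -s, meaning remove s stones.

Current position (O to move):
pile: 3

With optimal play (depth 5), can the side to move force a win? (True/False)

O winning at [3]: False

[3] O move#1: -1:-1/2*, -2:-1/1
[2] X move#2: -1:-1/1, -2:+1/0*
[0] end (terminal -1, O#3); searched 3 to 5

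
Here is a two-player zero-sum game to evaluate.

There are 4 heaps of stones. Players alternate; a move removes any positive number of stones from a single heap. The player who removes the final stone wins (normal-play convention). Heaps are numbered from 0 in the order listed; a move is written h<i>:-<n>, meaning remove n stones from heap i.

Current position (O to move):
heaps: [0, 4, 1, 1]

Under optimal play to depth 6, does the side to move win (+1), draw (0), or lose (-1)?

value((0,4,1,1), O) = +1

[(0,4,1,1)] O move#1: h1:-1:-1/(0,3,1,1), h1:-2:-1/(0,2,1,1), h1:-3:-1/(0,1,1,1), h1:-4:+1/(0,0,1,1)*, h2:-1:-1/(0,4,0,1), h3:-1:-1/(0,4,1,0)
[(0,0,1,1)] X move#2: h2:-1:-1/(0,0,0,1)*, h3:-1:-1/(0,0,1,0)
[(0,0,0,1)] O move#3: h3:-1:+1/(0,0,0,0)*
[(0,0,0,0)] end (terminal -1, X#4); searched (0,4,1,1) to 6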